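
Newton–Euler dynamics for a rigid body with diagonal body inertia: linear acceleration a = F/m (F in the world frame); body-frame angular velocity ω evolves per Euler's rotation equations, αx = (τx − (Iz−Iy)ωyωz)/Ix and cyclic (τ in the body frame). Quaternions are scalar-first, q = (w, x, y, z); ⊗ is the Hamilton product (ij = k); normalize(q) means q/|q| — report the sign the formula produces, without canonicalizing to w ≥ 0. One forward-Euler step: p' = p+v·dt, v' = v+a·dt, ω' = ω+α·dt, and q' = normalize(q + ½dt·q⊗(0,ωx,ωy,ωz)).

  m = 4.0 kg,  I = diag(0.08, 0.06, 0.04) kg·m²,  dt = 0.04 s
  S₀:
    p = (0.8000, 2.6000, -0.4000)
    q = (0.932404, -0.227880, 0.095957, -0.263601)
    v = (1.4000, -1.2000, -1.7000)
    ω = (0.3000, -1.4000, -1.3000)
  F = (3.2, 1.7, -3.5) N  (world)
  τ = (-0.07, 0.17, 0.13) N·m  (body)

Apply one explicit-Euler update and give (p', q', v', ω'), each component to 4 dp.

p' = (0.8560, 2.5520, -0.4680)
q' = (0.9289, -0.2320, 0.0623, -0.2818)
v' = (1.4320, -1.1830, -1.7350)
ω' = (0.2832, -1.2763, -1.1784)

α = I⁻¹(τ − ω×Iω) = (-0.4200, 3.0933, 3.0400)
ω + α·dt = (0.2832, -1.2763, -1.1784)
2q̇ = q⊗(0,ω) = (-0.1399775, -0.2140643, -1.6806899, -0.9218803)
updated quaternion q' = (0.9289, -0.2320, 0.0623, -0.2818)
p' = p + v·dt = (0.8560, 2.5520, -0.4680)
new velocity v' = (1.4320, -1.1830, -1.7350)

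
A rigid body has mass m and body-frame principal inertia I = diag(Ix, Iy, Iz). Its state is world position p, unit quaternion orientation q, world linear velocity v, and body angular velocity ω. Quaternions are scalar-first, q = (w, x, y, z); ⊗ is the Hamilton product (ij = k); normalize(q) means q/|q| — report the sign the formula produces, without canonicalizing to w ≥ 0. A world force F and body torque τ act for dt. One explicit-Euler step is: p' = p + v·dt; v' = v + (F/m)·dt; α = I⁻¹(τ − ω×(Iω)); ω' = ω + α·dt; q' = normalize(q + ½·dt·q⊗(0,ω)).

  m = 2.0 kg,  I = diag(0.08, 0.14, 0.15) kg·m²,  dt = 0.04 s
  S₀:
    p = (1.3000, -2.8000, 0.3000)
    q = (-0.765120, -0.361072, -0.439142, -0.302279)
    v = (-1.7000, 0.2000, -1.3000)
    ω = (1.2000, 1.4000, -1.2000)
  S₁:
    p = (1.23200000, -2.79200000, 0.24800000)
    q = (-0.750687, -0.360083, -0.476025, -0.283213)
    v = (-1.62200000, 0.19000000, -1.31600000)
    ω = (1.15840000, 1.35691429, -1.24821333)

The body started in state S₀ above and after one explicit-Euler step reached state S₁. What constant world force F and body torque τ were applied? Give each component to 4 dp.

F = (3.9000, -0.5000, -0.8000)
τ = (-0.1000, -0.0500, -0.0800)

ω₁ − ω₀ = (-0.04160000, -0.04308571, -0.04821333)
ω₀×(Iω₀) = (-0.0168, 0.1008, 0.1008)
applied torque τ = (-0.1000, -0.0500, -0.0800)
v₁ − v₀ = (0.07800000, -0.01000000, -0.01600000)
applied force F = (3.9000, -0.5000, -0.8000)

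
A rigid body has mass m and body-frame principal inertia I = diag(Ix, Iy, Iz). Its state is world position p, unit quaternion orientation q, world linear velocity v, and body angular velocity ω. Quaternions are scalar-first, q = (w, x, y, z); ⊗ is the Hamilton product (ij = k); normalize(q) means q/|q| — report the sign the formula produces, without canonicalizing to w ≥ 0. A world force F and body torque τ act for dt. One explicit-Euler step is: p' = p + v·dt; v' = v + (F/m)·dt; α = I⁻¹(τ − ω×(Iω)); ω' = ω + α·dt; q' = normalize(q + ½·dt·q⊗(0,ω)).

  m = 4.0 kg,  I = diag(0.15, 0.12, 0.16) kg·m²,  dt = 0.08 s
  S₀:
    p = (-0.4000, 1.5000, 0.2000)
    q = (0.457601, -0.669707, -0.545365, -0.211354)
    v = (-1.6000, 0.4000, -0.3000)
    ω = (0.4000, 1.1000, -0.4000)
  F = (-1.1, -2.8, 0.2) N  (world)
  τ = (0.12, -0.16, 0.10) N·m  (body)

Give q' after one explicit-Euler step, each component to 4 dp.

Hamilton product q⊗(0,ω) = (0.7832427, 0.6336758, 0.1509367, -0.7015721)
q' = normalize(q + ½dt·q⊗(0,ω)) = (0.4883, -0.6436, -0.5387, -0.2391)

q' = (0.4883, -0.6436, -0.5387, -0.2391)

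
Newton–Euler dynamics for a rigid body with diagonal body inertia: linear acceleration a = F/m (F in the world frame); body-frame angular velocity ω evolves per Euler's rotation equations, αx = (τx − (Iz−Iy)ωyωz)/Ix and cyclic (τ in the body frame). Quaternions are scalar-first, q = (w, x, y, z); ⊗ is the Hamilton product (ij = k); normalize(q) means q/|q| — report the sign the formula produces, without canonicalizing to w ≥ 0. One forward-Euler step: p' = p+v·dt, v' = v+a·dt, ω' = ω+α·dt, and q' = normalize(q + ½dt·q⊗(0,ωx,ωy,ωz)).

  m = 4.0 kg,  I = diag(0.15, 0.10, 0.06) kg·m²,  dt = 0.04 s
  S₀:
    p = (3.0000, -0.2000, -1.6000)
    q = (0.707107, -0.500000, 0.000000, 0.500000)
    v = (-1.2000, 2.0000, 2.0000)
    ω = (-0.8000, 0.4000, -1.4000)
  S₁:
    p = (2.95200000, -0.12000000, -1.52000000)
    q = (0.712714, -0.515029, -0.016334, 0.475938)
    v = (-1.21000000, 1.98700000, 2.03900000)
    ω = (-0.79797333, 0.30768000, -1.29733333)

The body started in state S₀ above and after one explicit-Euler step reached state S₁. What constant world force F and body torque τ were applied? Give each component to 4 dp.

velocity change Δv = (-0.01000000, -0.01300000, 0.03900000)
m·(v₁−v₀)/dt = (-1.0000, -1.3000, 3.9000)
ω₁ − ω₀ = (0.00202667, -0.09232000, 0.10266667)
precession coupling = (0.0224, 0.1008, 0.0160)
applied torque τ = (0.0300, -0.1300, 0.1700)

F = (-1.0000, -1.3000, 3.9000)
τ = (0.0300, -0.1300, 0.1700)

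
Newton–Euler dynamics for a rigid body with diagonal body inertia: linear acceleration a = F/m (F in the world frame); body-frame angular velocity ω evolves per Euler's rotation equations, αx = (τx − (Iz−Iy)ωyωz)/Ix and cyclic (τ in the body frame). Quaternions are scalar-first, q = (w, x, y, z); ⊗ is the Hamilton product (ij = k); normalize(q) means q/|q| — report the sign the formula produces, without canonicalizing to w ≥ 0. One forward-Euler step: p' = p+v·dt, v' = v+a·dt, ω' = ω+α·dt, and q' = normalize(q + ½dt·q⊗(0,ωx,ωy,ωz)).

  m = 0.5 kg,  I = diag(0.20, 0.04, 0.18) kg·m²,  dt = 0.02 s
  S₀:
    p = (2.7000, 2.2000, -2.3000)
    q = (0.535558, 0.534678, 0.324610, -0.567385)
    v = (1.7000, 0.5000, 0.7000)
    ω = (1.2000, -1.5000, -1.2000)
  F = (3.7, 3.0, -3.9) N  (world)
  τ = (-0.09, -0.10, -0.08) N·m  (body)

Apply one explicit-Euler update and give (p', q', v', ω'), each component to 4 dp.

α = I⁻¹(τ − ω×Iω) = (-1.7100, -1.7800, -2.0444)
new body rate ω' = (1.1658, -1.5356, -1.2409)
Hamilton product q⊗(0,ω) = (-0.8355606, -0.5979399, -0.8425854, -1.8342186)
updated quaternion q' = (0.5271, 0.5286, 0.3161, -0.5856)
p' = p + v·dt = (2.7340, 2.2100, -2.2860)
new velocity v' = (1.8480, 0.6200, 0.5440)

p' = (2.7340, 2.2100, -2.2860)
q' = (0.5271, 0.5286, 0.3161, -0.5856)
v' = (1.8480, 0.6200, 0.5440)
ω' = (1.1658, -1.5356, -1.2409)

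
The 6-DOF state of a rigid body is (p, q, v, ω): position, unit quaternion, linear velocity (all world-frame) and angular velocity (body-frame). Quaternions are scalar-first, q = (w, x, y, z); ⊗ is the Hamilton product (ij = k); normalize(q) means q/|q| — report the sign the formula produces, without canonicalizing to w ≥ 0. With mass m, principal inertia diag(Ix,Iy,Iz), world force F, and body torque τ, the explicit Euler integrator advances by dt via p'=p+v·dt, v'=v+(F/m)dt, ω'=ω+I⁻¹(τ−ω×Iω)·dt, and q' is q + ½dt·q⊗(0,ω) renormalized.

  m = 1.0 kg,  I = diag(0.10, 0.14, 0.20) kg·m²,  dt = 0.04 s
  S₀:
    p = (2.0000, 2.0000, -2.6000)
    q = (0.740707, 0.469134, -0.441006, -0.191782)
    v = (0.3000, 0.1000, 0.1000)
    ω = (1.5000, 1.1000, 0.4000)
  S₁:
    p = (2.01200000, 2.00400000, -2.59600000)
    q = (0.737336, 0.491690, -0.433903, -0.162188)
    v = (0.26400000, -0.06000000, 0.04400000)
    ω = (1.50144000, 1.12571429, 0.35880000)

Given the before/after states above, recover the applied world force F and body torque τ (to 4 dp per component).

F = (-0.9000, -4.0000, -1.4000)
τ = (0.0300, 0.0300, -0.1400)

v₁ − v₀ = (-0.03600000, -0.16000000, -0.05600000)
F = m·Δv/dt = (-0.9000, -4.0000, -1.4000)
Δω = ω₁−ω₀ = (0.00144000, 0.02571429, -0.04120000)
gyro term ω₀×Iω₀ = (0.0264, -0.0600, 0.0660)
I·α + gyro = (0.0300, 0.0300, -0.1400)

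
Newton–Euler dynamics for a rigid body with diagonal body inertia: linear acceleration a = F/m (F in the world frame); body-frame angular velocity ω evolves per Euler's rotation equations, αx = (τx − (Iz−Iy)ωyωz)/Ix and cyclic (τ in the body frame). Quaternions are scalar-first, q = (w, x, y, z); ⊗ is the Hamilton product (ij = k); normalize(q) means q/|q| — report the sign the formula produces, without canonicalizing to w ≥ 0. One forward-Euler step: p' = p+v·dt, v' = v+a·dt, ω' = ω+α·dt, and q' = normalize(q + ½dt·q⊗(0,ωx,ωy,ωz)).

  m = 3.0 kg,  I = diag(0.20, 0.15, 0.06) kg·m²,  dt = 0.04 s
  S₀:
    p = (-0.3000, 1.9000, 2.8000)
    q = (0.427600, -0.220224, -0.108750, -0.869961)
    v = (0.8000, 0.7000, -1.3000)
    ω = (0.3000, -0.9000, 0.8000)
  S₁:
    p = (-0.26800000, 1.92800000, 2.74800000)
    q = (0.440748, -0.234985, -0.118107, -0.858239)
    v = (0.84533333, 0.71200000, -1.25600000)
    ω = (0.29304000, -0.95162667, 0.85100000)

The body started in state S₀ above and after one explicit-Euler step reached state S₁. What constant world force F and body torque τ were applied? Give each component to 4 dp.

rate change Δω = (-0.00696000, -0.05162667, 0.05100000)
applied torque τ = (0.0300, -0.1600, 0.0900)
v₁ − v₀ = (0.04533333, 0.01200000, 0.04400000)
m·(v₁−v₀)/dt = (3.4000, 0.9000, 3.3000)

F = (3.4000, 0.9000, 3.3000)
τ = (0.0300, -0.1600, 0.0900)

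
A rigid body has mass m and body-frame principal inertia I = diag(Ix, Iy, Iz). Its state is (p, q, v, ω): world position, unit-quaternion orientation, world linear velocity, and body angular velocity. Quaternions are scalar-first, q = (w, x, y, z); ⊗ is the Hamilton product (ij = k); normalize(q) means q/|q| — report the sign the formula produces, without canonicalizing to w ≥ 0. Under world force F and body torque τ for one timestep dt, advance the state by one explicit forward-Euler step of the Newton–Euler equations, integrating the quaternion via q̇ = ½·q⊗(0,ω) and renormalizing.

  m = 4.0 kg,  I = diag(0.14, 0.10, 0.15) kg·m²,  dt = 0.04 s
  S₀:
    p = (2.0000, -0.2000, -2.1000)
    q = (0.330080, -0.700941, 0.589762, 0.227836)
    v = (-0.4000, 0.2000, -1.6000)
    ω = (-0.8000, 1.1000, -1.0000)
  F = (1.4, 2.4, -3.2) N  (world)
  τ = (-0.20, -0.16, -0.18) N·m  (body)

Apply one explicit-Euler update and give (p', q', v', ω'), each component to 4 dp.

a = (0.3500, 0.6000, -0.8000)
p' = p + v·dt = (1.9840, -0.1920, -2.1640)
v' = v + a·dt = (-0.3860, 0.2240, -1.6320)
precession coupling ω×(Iω) = (-0.0550, -0.0080, 0.0352)
angular accel α = (-1.0357, -1.5200, -1.4347)
ω + α·dt = (-0.8414, 1.0392, -1.0574)
q⊗(0,ω) = (-0.9816550, -1.1044456, -0.5201218, -0.6293055)
updated quaternion q' = (0.3103, -0.7226, 0.5790, 0.2151)

p' = (1.9840, -0.1920, -2.1640)
q' = (0.3103, -0.7226, 0.5790, 0.2151)
v' = (-0.3860, 0.2240, -1.6320)
ω' = (-0.8414, 1.0392, -1.0574)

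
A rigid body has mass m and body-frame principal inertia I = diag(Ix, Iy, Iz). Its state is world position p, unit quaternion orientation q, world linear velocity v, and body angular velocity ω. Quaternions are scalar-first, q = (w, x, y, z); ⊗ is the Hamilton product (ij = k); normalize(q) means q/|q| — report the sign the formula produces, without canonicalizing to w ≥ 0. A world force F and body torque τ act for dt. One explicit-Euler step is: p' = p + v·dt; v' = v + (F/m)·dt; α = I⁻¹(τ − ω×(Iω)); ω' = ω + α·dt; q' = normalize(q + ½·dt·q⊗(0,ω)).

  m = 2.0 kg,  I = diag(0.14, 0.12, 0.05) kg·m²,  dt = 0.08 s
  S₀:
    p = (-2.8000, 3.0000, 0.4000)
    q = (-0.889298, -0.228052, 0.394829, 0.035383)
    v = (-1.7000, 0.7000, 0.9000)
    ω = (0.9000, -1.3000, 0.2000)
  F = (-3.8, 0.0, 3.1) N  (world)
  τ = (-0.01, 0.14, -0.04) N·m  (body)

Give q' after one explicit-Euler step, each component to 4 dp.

q' = (-0.8591, -0.2546, 0.4433, 0.0259)

2q̇ = q⊗(0,ω) = (0.7114479, -0.6754045, 1.2335425, -0.2367381)
updated quaternion q' = (-0.8591, -0.2546, 0.4433, 0.0259)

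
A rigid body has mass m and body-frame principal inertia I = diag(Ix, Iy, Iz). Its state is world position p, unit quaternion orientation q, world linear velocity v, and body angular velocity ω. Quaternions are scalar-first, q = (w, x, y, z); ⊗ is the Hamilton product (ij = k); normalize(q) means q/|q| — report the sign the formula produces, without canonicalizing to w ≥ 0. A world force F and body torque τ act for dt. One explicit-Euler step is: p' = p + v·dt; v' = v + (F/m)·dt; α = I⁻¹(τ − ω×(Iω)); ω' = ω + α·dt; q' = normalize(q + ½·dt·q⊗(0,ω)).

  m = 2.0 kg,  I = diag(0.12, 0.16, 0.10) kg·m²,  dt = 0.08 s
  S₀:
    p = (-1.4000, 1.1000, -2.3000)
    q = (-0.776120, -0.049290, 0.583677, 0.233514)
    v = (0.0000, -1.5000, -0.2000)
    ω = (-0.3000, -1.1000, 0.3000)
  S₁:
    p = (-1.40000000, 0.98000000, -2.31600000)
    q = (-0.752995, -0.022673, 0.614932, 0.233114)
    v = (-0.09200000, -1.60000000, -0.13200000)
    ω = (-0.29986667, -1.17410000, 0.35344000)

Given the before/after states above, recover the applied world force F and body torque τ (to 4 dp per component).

F = (-2.3000, -2.5000, 1.7000)
τ = (0.0200, -0.1500, 0.0800)

velocity change Δv = (-0.09200000, -0.10000000, 0.06800000)
F = m·Δv/dt = (-2.3000, -2.5000, 1.7000)
rate change Δω = (0.00013333, -0.07410000, 0.05344000)
I·α + gyro = (0.0200, -0.1500, 0.0800)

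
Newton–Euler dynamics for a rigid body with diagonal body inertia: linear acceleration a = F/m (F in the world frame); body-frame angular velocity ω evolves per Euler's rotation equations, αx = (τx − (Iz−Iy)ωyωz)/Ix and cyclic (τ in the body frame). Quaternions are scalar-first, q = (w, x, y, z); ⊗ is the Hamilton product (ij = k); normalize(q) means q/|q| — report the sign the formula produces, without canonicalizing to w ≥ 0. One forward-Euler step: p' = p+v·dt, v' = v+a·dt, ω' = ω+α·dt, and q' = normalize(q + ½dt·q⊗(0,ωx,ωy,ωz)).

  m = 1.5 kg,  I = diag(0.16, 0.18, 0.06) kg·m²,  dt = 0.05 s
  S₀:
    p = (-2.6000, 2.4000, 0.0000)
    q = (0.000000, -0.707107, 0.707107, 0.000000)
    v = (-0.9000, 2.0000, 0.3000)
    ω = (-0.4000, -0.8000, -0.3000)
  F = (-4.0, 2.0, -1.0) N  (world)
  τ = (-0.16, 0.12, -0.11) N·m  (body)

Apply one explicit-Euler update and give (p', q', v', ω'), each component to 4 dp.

linear accel F/m = (-2.6667, 1.3333, -0.6667)
new position p' = (-2.6450, 2.5000, 0.0150)
v' = v + a·dt = (-1.0333, 2.0667, 0.2667)
α = I⁻¹(τ − ω×Iω) = (-0.8200, 0.6000, -1.9400)
ω + α·dt = (-0.4410, -0.7700, -0.3970)
Hamilton product q⊗(0,ω) = (0.2828428, -0.2121321, -0.2121321, 0.8485284)
updated quaternion q' = (0.0071, -0.7122, 0.7016, 0.0212)

p' = (-2.6450, 2.5000, 0.0150)
q' = (0.0071, -0.7122, 0.7016, 0.0212)
v' = (-1.0333, 2.0667, 0.2667)
ω' = (-0.4410, -0.7700, -0.3970)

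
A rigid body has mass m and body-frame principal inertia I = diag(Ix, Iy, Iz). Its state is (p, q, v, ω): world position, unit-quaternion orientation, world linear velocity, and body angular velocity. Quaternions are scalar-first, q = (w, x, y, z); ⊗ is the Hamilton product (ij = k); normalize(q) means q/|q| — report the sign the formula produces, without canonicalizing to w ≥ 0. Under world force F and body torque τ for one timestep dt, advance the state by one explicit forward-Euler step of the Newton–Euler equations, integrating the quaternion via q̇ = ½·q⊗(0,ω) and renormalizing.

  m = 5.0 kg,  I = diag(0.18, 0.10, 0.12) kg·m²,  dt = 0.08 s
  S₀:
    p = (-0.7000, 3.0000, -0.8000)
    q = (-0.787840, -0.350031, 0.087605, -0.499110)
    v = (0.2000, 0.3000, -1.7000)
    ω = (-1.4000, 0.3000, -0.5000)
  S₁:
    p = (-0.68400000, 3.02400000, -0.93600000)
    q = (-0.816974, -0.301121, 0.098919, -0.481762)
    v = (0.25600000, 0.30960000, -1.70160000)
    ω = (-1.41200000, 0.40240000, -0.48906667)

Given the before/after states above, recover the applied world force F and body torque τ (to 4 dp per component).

Δv = v₁−v₀ = (0.05600000, 0.00960000, -0.00160000)
applied force F = (3.5000, 0.6000, -0.1000)
rate change Δω = (-0.01200000, 0.10240000, 0.01093333)
I·α + gyro = (-0.0300, 0.1700, 0.0500)

F = (3.5000, 0.6000, -0.1000)
τ = (-0.0300, 0.1700, 0.0500)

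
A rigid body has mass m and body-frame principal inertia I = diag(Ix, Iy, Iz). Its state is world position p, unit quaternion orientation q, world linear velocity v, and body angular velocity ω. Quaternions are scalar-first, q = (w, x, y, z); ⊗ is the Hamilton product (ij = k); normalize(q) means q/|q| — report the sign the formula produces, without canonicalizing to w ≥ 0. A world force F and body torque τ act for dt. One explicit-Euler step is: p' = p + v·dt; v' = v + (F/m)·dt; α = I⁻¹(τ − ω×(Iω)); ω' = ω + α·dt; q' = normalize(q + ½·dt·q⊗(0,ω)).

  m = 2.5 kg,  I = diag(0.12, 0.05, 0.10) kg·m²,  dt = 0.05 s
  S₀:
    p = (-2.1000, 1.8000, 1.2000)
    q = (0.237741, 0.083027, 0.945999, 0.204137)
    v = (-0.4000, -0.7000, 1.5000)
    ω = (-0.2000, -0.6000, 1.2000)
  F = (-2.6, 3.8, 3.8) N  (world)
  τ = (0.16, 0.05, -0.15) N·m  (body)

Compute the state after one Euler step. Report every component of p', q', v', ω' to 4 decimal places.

p' = (-2.1200, 1.7650, 1.2750)
q' = (0.2461, 0.1132, 0.9384, 0.2146)
v' = (-0.4520, -0.6240, 1.5760)
ω' = (-0.1183, -0.5452, 1.1292)

a = F/m = (-1.0400, 1.5200, 1.5200)
new position p' = (-2.1200, 1.7650, 1.2750)
v' = v + a·dt = (-0.4520, -0.6240, 1.5760)
ω×(Iω) gyroscopic = (-0.0360, -0.0048, -0.0084)
(τ − ω×Iω)/I = (1.6333, 1.0960, -1.4160)
new body rate ω' = (-0.1183, -0.5452, 1.1292)
q⊗(0,ω) = (0.3392404, 1.2101328, -0.2831044, 0.4246728)
q + ½dt·q⊗(0,ω), renormalized = (0.2461, 0.1132, 0.9384, 0.2146)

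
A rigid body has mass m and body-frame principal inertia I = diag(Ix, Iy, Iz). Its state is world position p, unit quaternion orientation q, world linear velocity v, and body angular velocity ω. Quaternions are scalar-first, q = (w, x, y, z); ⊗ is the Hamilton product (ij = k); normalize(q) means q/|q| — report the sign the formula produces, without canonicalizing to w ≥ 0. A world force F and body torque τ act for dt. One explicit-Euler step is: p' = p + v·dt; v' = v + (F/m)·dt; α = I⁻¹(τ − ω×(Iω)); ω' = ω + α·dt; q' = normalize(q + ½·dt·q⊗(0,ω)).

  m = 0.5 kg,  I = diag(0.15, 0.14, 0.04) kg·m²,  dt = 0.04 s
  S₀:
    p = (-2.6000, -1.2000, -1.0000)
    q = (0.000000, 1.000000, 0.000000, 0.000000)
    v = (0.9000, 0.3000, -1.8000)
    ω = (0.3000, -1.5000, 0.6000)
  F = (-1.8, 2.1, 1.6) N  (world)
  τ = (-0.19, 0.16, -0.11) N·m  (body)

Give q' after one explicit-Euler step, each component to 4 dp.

Hamilton product q⊗(0,ω) = (-0.3000000, 0.0000000, -0.6000000, -1.5000000)
updated quaternion q' = (-0.0060, 0.9995, -0.0120, -0.0300)

q' = (-0.0060, 0.9995, -0.0120, -0.0300)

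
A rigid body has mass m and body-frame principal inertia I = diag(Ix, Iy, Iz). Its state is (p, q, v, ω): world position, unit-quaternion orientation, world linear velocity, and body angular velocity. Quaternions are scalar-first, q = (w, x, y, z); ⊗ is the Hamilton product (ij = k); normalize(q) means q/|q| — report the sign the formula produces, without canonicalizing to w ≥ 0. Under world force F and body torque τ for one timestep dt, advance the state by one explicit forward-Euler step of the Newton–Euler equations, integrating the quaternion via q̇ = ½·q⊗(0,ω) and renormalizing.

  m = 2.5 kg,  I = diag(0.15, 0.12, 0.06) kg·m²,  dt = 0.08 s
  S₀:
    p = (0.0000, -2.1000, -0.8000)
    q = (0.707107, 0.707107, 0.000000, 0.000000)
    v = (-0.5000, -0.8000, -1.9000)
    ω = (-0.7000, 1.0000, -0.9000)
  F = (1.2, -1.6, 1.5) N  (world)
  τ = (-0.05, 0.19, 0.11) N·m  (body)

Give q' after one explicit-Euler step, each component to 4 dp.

2q̇ = q⊗(0,ω) = (0.4949749, -0.4949749, 1.3435033, 0.0707107)
updated quaternion q' = (0.7256, 0.6860, 0.0536, 0.0028)

q' = (0.7256, 0.6860, 0.0536, 0.0028)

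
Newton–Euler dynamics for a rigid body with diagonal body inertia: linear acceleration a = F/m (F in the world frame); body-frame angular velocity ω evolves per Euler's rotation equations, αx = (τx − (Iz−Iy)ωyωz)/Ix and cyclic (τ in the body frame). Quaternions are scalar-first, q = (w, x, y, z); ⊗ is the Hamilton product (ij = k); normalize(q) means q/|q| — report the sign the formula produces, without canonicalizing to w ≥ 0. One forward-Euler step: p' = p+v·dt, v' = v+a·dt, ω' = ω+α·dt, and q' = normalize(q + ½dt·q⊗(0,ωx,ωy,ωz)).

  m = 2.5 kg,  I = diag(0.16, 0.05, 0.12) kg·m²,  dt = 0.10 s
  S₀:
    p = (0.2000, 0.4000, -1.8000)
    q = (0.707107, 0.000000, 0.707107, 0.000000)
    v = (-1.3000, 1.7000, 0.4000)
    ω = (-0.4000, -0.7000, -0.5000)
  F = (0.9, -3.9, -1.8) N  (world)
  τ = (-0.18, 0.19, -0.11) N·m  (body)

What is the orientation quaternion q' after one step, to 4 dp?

q' = (0.7310, -0.0318, 0.6816, -0.0035)

2q̇ = q⊗(0,ω) = (0.4949749, -0.6363963, -0.4949749, -0.0707107)
q + ½dt·q⊗(0,ω), renormalized = (0.7310, -0.0318, 0.6816, -0.0035)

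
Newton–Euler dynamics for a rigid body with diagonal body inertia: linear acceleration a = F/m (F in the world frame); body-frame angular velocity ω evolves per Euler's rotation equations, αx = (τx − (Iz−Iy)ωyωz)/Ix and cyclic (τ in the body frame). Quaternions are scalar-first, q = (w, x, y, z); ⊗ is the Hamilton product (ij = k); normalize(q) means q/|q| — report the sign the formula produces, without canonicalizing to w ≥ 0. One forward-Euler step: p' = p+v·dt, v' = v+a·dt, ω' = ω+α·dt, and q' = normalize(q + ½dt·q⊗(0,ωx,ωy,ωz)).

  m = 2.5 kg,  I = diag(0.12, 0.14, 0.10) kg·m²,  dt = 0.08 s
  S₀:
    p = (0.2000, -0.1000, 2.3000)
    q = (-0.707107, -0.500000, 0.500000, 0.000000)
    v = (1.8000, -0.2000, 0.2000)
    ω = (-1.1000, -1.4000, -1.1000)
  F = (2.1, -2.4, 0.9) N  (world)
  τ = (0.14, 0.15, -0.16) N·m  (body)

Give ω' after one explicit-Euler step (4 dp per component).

ω' = (-0.9656, -1.3281, -1.2526)

gyro term ω×Iω = (-0.0616, 0.0242, 0.0308)
α = I⁻¹(τ − ω×Iω) = (1.6800, 0.8986, -1.9080)
ω + α·dt = (-0.9656, -1.3281, -1.2526)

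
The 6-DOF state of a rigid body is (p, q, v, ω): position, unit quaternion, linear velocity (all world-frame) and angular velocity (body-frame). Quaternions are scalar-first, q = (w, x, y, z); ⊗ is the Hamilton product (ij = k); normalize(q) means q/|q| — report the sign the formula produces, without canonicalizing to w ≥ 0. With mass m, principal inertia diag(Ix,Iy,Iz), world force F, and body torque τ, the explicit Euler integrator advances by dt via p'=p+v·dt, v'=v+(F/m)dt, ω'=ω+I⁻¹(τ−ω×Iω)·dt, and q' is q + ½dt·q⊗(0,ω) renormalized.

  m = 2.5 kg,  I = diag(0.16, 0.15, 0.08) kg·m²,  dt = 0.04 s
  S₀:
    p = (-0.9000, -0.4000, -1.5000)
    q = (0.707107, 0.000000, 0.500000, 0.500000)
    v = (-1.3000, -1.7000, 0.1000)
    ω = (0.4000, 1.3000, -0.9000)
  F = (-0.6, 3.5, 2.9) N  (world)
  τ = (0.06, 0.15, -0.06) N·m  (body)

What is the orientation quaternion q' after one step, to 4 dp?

q' = (0.7027, -0.0163, 0.5221, 0.4830)

2q̇ = q⊗(0,ω) = (-0.2000000, -0.8171572, 1.1192391, -0.8363963)
q' = normalize(q + ½dt·q⊗(0,ω)) = (0.7027, -0.0163, 0.5221, 0.4830)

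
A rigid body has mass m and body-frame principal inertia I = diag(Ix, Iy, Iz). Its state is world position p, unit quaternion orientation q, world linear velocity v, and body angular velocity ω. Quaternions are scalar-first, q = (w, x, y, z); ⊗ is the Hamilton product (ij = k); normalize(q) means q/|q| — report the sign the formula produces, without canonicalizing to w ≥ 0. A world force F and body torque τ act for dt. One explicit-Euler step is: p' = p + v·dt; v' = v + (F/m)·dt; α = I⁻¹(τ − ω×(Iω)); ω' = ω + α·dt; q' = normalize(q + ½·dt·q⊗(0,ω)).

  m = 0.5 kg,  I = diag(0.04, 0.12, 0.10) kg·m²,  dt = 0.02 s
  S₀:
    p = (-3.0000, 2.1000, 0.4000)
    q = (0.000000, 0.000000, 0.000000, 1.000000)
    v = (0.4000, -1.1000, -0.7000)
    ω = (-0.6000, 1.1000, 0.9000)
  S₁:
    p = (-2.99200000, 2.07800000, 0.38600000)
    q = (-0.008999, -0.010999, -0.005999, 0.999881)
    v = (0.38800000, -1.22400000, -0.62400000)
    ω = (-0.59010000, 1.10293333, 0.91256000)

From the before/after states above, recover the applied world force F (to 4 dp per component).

F = (-0.3000, -3.1000, 1.9000)

v₁ − v₀ = (-0.01200000, -0.12400000, 0.07600000)
m·(v₁−v₀)/dt = (-0.3000, -3.1000, 1.9000)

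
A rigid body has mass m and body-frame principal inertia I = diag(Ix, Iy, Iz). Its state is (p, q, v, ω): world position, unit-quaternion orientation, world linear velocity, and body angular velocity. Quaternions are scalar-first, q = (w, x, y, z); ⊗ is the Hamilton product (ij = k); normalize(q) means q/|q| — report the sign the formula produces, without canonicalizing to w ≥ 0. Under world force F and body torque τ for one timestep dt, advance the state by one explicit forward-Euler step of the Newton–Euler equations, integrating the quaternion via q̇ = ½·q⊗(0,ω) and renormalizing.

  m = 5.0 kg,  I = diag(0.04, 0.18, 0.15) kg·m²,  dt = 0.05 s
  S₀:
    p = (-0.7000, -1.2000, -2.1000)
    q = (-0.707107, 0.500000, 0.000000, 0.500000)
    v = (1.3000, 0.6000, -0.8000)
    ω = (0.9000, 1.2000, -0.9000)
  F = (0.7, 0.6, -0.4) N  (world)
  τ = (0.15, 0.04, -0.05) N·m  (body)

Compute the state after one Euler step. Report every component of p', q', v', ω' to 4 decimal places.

p' = (-0.6350, -1.1700, -2.1400)
q' = (-0.7064, 0.4686, 0.0013, 0.5304)
v' = (1.3070, 0.6060, -0.8040)
ω' = (1.0470, 1.1864, -0.9671)

new position p' = (-0.6350, -1.1700, -2.1400)
v' = v + a·dt = (1.3070, 0.6060, -0.8040)
α = I⁻¹(τ − ω×Iω) = (2.9400, -0.2728, -1.3413)
new body rate ω' = (1.0470, 1.1864, -0.9671)
Hamilton product q⊗(0,ω) = (0.0000000, -1.2363963, 0.0514716, 1.2363963)
q + ½dt·q⊗(0,ω), renormalized = (-0.7064, 0.4686, 0.0013, 0.5304)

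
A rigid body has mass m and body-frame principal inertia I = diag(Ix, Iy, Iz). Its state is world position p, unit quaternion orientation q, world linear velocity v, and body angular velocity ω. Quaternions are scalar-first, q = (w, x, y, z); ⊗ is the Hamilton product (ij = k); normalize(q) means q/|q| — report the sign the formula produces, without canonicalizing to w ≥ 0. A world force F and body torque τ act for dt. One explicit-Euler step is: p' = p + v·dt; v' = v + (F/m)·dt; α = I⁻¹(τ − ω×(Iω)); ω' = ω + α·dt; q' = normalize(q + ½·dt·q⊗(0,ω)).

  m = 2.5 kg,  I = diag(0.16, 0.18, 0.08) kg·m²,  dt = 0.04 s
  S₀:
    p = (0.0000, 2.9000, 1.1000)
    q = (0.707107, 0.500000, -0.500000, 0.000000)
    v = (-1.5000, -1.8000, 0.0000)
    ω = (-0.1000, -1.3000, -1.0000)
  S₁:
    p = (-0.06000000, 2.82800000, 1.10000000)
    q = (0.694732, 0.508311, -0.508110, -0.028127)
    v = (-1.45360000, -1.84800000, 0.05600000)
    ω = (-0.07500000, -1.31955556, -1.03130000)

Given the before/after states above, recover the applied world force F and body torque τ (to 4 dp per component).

F = (2.9000, -3.0000, 3.5000)
τ = (-0.0300, -0.0800, -0.0600)

ω₁ − ω₀ = (0.02500000, -0.01955556, -0.03130000)
I·α + gyro = (-0.0300, -0.0800, -0.0600)
Δv = v₁−v₀ = (0.04640000, -0.04800000, 0.05600000)
m·(v₁−v₀)/dt = (2.9000, -3.0000, 3.5000)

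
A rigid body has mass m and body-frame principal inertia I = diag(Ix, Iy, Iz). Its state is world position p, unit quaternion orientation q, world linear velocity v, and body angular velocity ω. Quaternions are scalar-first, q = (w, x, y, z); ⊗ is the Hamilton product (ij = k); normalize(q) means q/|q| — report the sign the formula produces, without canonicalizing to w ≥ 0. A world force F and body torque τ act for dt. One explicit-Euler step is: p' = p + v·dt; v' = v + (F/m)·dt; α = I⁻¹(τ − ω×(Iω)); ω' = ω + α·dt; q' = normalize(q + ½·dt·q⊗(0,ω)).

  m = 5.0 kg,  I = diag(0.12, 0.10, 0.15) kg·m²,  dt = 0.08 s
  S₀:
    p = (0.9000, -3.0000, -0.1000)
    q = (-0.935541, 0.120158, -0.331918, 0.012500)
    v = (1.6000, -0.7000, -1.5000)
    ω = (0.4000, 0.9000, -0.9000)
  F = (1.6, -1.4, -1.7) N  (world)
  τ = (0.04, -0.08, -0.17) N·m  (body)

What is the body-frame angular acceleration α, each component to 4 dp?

precession coupling ω×(Iω) = (-0.0405, 0.0108, -0.0072)
(τ − ω×Iω)/I = (0.6708, -0.9080, -1.0853)

α = (0.6708, -0.9080, -1.0853)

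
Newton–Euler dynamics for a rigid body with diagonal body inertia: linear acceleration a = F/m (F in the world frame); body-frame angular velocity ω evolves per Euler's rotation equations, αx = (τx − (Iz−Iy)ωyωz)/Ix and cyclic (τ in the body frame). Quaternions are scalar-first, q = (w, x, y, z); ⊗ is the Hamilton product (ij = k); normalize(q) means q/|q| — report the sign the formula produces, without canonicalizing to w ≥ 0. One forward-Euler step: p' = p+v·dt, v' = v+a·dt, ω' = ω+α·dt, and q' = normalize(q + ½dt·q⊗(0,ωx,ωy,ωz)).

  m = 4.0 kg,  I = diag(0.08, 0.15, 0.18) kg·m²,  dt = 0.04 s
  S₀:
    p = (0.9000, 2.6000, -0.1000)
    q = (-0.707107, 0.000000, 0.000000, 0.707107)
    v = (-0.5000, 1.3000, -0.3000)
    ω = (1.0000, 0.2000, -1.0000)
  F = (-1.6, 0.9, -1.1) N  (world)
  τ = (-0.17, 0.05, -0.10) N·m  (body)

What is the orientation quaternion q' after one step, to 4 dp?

q' = (-0.6927, -0.0170, 0.0113, 0.7210)

q⊗(0,ω) = (0.7071070, -0.8485284, 0.5656856, 0.7071070)
q + ½dt·q⊗(0,ω), renormalized = (-0.6927, -0.0170, 0.0113, 0.7210)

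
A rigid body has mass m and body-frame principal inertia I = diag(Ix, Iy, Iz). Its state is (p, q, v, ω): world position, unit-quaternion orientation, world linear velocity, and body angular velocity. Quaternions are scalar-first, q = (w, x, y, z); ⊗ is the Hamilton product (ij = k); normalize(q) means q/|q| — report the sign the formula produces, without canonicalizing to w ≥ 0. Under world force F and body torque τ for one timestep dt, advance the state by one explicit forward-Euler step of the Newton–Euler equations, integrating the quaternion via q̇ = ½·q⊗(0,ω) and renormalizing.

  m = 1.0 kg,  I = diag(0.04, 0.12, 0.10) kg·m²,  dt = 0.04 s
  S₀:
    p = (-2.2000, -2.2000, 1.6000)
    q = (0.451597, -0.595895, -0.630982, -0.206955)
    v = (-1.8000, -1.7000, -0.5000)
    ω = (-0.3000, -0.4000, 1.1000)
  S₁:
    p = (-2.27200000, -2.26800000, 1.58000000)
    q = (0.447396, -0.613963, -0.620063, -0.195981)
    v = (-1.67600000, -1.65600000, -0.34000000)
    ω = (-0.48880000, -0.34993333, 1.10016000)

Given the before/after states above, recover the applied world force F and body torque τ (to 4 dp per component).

velocity change Δv = (0.12400000, 0.04400000, 0.16000000)
F = m·Δv/dt = (3.1000, 1.1000, 4.0000)
ω₁ − ω₀ = (-0.18880000, 0.05006667, 0.00016000)
gyro term ω₀×Iω₀ = (0.0088, 0.0198, 0.0096)
applied torque τ = (-0.1800, 0.1700, 0.0100)

F = (3.1000, 1.1000, 4.0000)
τ = (-0.1800, 0.1700, 0.0100)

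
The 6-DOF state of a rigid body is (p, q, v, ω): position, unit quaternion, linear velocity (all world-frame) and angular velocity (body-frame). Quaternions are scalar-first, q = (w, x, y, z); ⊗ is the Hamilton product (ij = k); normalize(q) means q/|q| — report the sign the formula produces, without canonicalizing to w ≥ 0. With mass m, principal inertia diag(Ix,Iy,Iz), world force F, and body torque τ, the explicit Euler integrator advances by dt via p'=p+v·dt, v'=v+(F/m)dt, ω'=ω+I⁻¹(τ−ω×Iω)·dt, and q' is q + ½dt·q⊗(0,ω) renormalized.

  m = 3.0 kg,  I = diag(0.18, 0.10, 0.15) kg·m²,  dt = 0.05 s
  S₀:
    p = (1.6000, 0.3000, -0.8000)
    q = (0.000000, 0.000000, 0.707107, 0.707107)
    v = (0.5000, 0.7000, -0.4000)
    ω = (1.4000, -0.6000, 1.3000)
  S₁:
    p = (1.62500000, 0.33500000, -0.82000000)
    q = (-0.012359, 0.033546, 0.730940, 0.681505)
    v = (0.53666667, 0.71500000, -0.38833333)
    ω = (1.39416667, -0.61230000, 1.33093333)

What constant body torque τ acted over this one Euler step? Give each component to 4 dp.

τ = (-0.0600, 0.0300, 0.1600)

Δω = ω₁−ω₀ = (-0.00583333, -0.01230000, 0.03093333)
precession coupling = (-0.0390, 0.0546, 0.0672)
τ = I·(Δω/dt) + ω₀×(Iω₀) = (-0.0600, 0.0300, 0.1600)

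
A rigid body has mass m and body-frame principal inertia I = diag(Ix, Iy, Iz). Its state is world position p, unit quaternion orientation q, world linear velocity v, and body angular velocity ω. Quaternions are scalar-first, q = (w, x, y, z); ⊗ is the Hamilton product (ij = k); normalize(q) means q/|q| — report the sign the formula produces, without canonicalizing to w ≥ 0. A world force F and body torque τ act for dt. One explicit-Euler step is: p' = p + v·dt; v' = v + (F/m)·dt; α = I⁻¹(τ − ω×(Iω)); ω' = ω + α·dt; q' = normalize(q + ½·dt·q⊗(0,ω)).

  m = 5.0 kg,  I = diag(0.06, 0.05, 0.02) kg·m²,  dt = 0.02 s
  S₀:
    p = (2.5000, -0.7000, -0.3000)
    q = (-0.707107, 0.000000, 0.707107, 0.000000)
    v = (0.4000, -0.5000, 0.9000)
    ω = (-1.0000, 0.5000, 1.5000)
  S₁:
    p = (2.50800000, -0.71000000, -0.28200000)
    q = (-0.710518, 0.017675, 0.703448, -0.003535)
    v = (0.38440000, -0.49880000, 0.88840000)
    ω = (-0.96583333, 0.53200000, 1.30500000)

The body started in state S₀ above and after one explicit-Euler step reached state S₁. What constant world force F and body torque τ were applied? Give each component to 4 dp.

ω₁ − ω₀ = (0.03416667, 0.03200000, -0.19500000)
ω₀×(Iω₀) = (-0.0225, -0.0600, 0.0050)
applied torque τ = (0.0800, 0.0200, -0.1900)
velocity change Δv = (-0.01560000, 0.00120000, -0.01160000)
m·(v₁−v₀)/dt = (-3.9000, 0.3000, -2.9000)

F = (-3.9000, 0.3000, -2.9000)
τ = (0.0800, 0.0200, -0.1900)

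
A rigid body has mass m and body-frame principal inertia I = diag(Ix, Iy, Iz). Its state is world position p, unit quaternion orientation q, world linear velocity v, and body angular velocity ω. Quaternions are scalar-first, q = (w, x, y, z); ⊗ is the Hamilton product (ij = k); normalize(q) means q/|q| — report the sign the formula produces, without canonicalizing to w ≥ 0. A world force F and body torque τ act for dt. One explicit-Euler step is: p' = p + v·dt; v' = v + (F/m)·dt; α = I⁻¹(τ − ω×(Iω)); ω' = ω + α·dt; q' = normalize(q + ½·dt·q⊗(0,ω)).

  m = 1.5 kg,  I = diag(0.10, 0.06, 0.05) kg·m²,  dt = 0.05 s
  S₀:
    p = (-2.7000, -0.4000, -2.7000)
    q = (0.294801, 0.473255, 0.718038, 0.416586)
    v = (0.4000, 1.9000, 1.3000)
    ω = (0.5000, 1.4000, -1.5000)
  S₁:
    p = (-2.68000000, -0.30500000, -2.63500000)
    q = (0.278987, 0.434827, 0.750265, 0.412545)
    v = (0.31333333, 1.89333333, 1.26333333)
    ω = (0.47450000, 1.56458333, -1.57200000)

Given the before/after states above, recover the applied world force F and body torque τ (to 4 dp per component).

Δv = v₁−v₀ = (-0.08666667, -0.00666667, -0.03666667)
applied force F = (-2.6000, -0.2000, -1.1000)
rate change Δω = (-0.02550000, 0.16458333, -0.07200000)
I·α + gyro = (-0.0300, 0.1600, -0.1000)

F = (-2.6000, -0.2000, -1.1000)
τ = (-0.0300, 0.1600, -0.1000)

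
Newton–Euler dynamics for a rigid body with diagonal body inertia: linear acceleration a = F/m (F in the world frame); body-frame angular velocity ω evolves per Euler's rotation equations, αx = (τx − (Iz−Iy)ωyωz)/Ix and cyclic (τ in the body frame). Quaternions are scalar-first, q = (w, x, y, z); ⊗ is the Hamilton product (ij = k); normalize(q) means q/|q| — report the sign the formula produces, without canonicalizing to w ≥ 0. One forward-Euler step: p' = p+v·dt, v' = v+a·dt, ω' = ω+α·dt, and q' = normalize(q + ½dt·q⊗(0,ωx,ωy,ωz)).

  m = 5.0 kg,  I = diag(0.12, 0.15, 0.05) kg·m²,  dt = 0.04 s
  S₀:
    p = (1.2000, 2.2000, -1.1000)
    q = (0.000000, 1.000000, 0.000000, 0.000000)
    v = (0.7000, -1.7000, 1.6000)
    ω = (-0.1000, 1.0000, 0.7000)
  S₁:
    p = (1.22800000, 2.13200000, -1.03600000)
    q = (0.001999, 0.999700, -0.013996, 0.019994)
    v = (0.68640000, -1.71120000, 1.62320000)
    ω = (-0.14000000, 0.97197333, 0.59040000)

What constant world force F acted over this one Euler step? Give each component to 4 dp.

F = (-1.7000, -1.4000, 2.9000)

velocity change Δv = (-0.01360000, -0.01120000, 0.02320000)
applied force F = (-1.7000, -1.4000, 2.9000)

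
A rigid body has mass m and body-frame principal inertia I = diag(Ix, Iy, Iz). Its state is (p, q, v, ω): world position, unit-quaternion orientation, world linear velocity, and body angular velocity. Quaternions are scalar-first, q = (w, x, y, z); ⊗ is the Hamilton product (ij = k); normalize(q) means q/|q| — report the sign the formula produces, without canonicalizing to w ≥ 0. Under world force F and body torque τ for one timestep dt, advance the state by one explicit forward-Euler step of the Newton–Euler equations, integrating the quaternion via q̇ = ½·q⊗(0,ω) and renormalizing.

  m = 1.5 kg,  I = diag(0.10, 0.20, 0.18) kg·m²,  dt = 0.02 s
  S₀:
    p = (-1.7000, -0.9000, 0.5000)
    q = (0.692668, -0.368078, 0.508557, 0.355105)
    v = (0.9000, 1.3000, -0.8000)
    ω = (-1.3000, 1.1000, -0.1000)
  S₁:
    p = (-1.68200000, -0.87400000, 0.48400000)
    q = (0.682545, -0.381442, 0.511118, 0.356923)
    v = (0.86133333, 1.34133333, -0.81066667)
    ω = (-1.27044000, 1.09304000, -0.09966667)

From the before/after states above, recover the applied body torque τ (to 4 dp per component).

Δω = ω₁−ω₀ = (0.02956000, -0.00696000, 0.00033333)
applied torque τ = (0.1500, -0.0800, -0.1400)

τ = (0.1500, -0.0800, -0.1400)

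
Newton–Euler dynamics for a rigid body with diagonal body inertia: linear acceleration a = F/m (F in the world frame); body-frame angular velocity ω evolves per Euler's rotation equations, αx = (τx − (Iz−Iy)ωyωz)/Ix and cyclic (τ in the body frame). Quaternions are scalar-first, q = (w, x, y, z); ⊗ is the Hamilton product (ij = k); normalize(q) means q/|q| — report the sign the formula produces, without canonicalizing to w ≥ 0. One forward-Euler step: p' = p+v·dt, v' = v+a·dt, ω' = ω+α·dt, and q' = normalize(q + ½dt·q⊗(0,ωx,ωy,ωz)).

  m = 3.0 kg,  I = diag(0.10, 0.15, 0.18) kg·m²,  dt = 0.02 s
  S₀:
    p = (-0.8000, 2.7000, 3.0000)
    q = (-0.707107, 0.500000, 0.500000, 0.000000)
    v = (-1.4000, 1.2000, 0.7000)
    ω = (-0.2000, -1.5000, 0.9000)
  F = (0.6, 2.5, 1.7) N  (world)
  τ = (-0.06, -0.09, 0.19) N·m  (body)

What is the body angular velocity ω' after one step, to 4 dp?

angular accel α = (-0.1950, -0.6960, 0.9722)
new body rate ω' = (-0.2039, -1.5139, 0.9194)

ω' = (-0.2039, -1.5139, 0.9194)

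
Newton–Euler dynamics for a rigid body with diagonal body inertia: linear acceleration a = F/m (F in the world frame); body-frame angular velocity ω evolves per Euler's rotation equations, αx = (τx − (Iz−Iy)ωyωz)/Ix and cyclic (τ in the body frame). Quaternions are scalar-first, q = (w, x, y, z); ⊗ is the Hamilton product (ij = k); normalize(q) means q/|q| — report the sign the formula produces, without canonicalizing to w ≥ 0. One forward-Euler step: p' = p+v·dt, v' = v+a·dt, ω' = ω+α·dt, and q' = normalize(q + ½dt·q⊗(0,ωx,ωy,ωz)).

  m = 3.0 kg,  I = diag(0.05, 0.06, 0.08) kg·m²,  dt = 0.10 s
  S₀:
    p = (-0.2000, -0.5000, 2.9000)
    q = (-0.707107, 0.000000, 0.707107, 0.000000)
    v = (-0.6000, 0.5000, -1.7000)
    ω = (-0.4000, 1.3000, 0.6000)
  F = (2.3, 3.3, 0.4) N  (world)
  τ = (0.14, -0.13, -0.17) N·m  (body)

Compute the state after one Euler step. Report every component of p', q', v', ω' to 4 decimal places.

ω×(Iω) gyroscopic = (0.0156, 0.0072, -0.0052)
α = I⁻¹(τ − ω×Iω) = (2.4880, -2.2867, -2.0600)
new body rate ω' = (-0.1512, 1.0713, 0.3940)
2q̇ = q⊗(0,ω) = (-0.9192391, 0.7071070, -0.9192391, -0.1414214)
updated quaternion q' = (-0.7510, 0.0353, 0.6593, -0.0071)
a = (0.7667, 1.1000, 0.1333)
p + v·dt = (-0.2600, -0.4500, 2.7300)
v + (F/m)dt = (-0.5233, 0.6100, -1.6867)

p' = (-0.2600, -0.4500, 2.7300)
q' = (-0.7510, 0.0353, 0.6593, -0.0071)
v' = (-0.5233, 0.6100, -1.6867)
ω' = (-0.1512, 1.0713, 0.3940)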